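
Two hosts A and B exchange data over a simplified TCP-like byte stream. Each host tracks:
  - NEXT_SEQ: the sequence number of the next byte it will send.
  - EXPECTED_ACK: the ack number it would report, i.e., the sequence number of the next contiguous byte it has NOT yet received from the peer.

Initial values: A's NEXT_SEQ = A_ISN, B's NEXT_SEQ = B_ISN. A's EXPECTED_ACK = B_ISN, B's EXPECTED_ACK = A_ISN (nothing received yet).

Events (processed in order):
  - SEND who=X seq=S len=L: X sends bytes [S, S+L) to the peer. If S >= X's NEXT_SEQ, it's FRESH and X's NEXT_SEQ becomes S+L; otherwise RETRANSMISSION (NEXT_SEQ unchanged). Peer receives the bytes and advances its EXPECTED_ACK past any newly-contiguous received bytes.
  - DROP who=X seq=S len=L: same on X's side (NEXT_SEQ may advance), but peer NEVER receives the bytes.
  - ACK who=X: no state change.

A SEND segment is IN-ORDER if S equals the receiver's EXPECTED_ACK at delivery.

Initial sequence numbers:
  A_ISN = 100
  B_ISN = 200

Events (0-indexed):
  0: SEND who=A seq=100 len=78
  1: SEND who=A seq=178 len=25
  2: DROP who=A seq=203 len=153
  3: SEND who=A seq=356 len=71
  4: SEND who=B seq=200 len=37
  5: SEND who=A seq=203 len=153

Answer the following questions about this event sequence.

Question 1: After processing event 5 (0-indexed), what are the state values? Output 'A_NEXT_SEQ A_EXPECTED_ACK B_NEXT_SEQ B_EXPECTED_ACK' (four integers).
After event 0: A_seq=178 A_ack=200 B_seq=200 B_ack=178
After event 1: A_seq=203 A_ack=200 B_seq=200 B_ack=203
After event 2: A_seq=356 A_ack=200 B_seq=200 B_ack=203
After event 3: A_seq=427 A_ack=200 B_seq=200 B_ack=203
After event 4: A_seq=427 A_ack=237 B_seq=237 B_ack=203
After event 5: A_seq=427 A_ack=237 B_seq=237 B_ack=427

427 237 237 427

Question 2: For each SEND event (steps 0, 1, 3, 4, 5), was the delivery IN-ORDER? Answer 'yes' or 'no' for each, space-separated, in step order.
Step 0: SEND seq=100 -> in-order
Step 1: SEND seq=178 -> in-order
Step 3: SEND seq=356 -> out-of-order
Step 4: SEND seq=200 -> in-order
Step 5: SEND seq=203 -> in-order

Answer: yes yes no yes yes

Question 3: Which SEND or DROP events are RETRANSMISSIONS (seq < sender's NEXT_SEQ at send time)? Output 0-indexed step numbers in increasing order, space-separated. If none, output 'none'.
Answer: 5

Derivation:
Step 0: SEND seq=100 -> fresh
Step 1: SEND seq=178 -> fresh
Step 2: DROP seq=203 -> fresh
Step 3: SEND seq=356 -> fresh
Step 4: SEND seq=200 -> fresh
Step 5: SEND seq=203 -> retransmit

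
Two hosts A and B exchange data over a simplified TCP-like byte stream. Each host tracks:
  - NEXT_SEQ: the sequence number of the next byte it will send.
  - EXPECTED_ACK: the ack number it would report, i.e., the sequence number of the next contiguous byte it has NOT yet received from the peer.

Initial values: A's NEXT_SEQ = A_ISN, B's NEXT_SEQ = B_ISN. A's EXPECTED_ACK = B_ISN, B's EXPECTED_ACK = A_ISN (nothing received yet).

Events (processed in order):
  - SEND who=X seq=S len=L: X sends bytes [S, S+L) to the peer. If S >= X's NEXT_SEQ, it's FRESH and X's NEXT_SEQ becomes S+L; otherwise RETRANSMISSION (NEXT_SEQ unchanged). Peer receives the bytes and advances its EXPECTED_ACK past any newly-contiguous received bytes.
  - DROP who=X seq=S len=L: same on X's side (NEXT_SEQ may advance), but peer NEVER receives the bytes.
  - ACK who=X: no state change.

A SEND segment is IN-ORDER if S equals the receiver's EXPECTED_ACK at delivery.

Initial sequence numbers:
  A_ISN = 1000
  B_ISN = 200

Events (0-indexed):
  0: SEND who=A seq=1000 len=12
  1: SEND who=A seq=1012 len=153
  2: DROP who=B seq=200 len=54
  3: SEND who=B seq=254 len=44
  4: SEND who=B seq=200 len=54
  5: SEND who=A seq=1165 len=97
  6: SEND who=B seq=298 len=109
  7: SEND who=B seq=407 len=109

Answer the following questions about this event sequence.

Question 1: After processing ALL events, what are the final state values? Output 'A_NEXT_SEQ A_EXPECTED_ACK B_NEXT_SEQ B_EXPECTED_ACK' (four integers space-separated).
After event 0: A_seq=1012 A_ack=200 B_seq=200 B_ack=1012
After event 1: A_seq=1165 A_ack=200 B_seq=200 B_ack=1165
After event 2: A_seq=1165 A_ack=200 B_seq=254 B_ack=1165
After event 3: A_seq=1165 A_ack=200 B_seq=298 B_ack=1165
After event 4: A_seq=1165 A_ack=298 B_seq=298 B_ack=1165
After event 5: A_seq=1262 A_ack=298 B_seq=298 B_ack=1262
After event 6: A_seq=1262 A_ack=407 B_seq=407 B_ack=1262
After event 7: A_seq=1262 A_ack=516 B_seq=516 B_ack=1262

Answer: 1262 516 516 1262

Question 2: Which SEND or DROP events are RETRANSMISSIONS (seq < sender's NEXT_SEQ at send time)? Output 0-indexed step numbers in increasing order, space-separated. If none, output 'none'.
Answer: 4

Derivation:
Step 0: SEND seq=1000 -> fresh
Step 1: SEND seq=1012 -> fresh
Step 2: DROP seq=200 -> fresh
Step 3: SEND seq=254 -> fresh
Step 4: SEND seq=200 -> retransmit
Step 5: SEND seq=1165 -> fresh
Step 6: SEND seq=298 -> fresh
Step 7: SEND seq=407 -> fresh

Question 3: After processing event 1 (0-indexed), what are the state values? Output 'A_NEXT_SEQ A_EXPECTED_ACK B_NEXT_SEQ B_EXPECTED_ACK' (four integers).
After event 0: A_seq=1012 A_ack=200 B_seq=200 B_ack=1012
After event 1: A_seq=1165 A_ack=200 B_seq=200 B_ack=1165

1165 200 200 1165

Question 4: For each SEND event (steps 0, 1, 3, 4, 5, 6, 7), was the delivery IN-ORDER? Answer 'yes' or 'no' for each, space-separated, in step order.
Answer: yes yes no yes yes yes yes

Derivation:
Step 0: SEND seq=1000 -> in-order
Step 1: SEND seq=1012 -> in-order
Step 3: SEND seq=254 -> out-of-order
Step 4: SEND seq=200 -> in-order
Step 5: SEND seq=1165 -> in-order
Step 6: SEND seq=298 -> in-order
Step 7: SEND seq=407 -> in-order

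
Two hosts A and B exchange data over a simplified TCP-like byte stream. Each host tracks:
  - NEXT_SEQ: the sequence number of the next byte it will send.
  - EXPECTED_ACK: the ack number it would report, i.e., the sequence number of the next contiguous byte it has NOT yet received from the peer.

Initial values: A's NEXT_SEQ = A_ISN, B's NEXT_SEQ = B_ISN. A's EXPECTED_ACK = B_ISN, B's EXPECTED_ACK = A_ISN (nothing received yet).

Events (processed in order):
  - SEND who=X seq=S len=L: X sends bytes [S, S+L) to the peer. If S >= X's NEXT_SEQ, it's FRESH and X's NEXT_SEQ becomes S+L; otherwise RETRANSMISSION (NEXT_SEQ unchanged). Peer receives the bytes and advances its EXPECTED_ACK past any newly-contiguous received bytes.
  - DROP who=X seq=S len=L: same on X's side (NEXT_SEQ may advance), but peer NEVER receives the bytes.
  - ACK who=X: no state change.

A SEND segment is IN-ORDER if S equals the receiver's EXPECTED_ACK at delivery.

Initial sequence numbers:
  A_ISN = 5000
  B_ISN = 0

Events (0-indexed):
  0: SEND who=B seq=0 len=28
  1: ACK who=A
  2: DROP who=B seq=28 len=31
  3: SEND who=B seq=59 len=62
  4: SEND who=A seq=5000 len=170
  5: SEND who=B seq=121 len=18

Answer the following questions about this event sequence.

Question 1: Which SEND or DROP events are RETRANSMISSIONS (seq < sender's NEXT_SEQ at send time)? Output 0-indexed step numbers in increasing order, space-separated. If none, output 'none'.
Answer: none

Derivation:
Step 0: SEND seq=0 -> fresh
Step 2: DROP seq=28 -> fresh
Step 3: SEND seq=59 -> fresh
Step 4: SEND seq=5000 -> fresh
Step 5: SEND seq=121 -> fresh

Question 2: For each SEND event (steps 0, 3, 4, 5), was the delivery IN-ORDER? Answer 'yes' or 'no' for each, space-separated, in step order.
Answer: yes no yes no

Derivation:
Step 0: SEND seq=0 -> in-order
Step 3: SEND seq=59 -> out-of-order
Step 4: SEND seq=5000 -> in-order
Step 5: SEND seq=121 -> out-of-order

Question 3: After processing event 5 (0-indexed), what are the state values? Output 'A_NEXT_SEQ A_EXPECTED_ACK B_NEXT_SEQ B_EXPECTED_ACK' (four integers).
After event 0: A_seq=5000 A_ack=28 B_seq=28 B_ack=5000
After event 1: A_seq=5000 A_ack=28 B_seq=28 B_ack=5000
After event 2: A_seq=5000 A_ack=28 B_seq=59 B_ack=5000
After event 3: A_seq=5000 A_ack=28 B_seq=121 B_ack=5000
After event 4: A_seq=5170 A_ack=28 B_seq=121 B_ack=5170
After event 5: A_seq=5170 A_ack=28 B_seq=139 B_ack=5170

5170 28 139 5170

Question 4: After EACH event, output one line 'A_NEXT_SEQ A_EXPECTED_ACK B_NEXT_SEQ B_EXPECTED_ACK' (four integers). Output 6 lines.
5000 28 28 5000
5000 28 28 5000
5000 28 59 5000
5000 28 121 5000
5170 28 121 5170
5170 28 139 5170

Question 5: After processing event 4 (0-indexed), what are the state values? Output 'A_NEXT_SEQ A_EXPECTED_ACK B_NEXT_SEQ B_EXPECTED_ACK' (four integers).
After event 0: A_seq=5000 A_ack=28 B_seq=28 B_ack=5000
After event 1: A_seq=5000 A_ack=28 B_seq=28 B_ack=5000
After event 2: A_seq=5000 A_ack=28 B_seq=59 B_ack=5000
After event 3: A_seq=5000 A_ack=28 B_seq=121 B_ack=5000
After event 4: A_seq=5170 A_ack=28 B_seq=121 B_ack=5170

5170 28 121 5170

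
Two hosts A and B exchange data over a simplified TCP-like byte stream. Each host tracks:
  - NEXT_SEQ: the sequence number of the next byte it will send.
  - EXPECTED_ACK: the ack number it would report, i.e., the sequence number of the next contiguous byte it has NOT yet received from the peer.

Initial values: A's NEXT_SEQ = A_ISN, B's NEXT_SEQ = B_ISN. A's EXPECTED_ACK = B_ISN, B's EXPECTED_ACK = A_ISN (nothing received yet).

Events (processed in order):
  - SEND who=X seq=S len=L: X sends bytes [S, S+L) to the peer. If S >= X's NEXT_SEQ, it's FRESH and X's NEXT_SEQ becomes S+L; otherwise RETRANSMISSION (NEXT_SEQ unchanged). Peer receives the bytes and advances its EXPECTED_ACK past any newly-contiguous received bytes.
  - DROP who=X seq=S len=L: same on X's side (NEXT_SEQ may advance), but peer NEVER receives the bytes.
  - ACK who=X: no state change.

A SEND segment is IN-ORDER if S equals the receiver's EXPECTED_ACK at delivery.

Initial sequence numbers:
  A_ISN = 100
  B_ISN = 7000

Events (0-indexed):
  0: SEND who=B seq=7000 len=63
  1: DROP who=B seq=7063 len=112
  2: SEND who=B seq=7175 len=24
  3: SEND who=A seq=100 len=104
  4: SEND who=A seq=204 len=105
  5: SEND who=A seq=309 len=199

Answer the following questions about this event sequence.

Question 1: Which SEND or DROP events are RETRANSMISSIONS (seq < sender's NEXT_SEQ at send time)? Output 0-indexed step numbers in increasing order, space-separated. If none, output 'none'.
Answer: none

Derivation:
Step 0: SEND seq=7000 -> fresh
Step 1: DROP seq=7063 -> fresh
Step 2: SEND seq=7175 -> fresh
Step 3: SEND seq=100 -> fresh
Step 4: SEND seq=204 -> fresh
Step 5: SEND seq=309 -> fresh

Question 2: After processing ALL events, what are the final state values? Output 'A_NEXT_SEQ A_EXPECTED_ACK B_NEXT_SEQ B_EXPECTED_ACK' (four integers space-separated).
After event 0: A_seq=100 A_ack=7063 B_seq=7063 B_ack=100
After event 1: A_seq=100 A_ack=7063 B_seq=7175 B_ack=100
After event 2: A_seq=100 A_ack=7063 B_seq=7199 B_ack=100
After event 3: A_seq=204 A_ack=7063 B_seq=7199 B_ack=204
After event 4: A_seq=309 A_ack=7063 B_seq=7199 B_ack=309
After event 5: A_seq=508 A_ack=7063 B_seq=7199 B_ack=508

Answer: 508 7063 7199 508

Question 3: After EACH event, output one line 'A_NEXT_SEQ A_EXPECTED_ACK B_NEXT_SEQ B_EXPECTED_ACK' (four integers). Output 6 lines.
100 7063 7063 100
100 7063 7175 100
100 7063 7199 100
204 7063 7199 204
309 7063 7199 309
508 7063 7199 508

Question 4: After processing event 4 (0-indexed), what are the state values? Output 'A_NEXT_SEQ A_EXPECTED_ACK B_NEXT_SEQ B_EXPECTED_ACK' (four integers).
After event 0: A_seq=100 A_ack=7063 B_seq=7063 B_ack=100
After event 1: A_seq=100 A_ack=7063 B_seq=7175 B_ack=100
After event 2: A_seq=100 A_ack=7063 B_seq=7199 B_ack=100
After event 3: A_seq=204 A_ack=7063 B_seq=7199 B_ack=204
After event 4: A_seq=309 A_ack=7063 B_seq=7199 B_ack=309

309 7063 7199 309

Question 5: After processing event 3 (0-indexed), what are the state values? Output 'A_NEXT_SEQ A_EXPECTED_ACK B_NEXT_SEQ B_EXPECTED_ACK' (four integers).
After event 0: A_seq=100 A_ack=7063 B_seq=7063 B_ack=100
After event 1: A_seq=100 A_ack=7063 B_seq=7175 B_ack=100
After event 2: A_seq=100 A_ack=7063 B_seq=7199 B_ack=100
After event 3: A_seq=204 A_ack=7063 B_seq=7199 B_ack=204

204 7063 7199 204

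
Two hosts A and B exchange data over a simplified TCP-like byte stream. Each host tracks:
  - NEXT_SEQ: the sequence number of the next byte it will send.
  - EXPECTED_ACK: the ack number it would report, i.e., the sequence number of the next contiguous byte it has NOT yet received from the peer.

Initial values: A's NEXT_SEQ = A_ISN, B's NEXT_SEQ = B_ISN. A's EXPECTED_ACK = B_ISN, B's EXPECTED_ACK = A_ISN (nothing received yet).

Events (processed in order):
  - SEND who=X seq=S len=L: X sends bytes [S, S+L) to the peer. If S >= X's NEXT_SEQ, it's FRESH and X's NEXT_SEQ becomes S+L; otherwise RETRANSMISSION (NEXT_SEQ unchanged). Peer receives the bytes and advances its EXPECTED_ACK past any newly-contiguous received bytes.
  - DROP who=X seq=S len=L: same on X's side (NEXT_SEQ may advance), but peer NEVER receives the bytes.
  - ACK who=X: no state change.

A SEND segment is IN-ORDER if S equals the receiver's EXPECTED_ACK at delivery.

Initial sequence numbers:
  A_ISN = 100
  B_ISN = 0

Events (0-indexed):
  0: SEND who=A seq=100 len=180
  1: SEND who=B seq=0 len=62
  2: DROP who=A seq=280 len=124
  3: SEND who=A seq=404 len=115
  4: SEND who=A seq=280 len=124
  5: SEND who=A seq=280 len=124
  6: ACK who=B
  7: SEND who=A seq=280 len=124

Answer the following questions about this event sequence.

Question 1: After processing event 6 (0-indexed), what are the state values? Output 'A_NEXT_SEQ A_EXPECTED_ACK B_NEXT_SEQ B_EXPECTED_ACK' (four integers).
After event 0: A_seq=280 A_ack=0 B_seq=0 B_ack=280
After event 1: A_seq=280 A_ack=62 B_seq=62 B_ack=280
After event 2: A_seq=404 A_ack=62 B_seq=62 B_ack=280
After event 3: A_seq=519 A_ack=62 B_seq=62 B_ack=280
After event 4: A_seq=519 A_ack=62 B_seq=62 B_ack=519
After event 5: A_seq=519 A_ack=62 B_seq=62 B_ack=519
After event 6: A_seq=519 A_ack=62 B_seq=62 B_ack=519

519 62 62 519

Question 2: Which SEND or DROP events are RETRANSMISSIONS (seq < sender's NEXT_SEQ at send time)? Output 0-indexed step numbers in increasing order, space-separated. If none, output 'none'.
Answer: 4 5 7

Derivation:
Step 0: SEND seq=100 -> fresh
Step 1: SEND seq=0 -> fresh
Step 2: DROP seq=280 -> fresh
Step 3: SEND seq=404 -> fresh
Step 4: SEND seq=280 -> retransmit
Step 5: SEND seq=280 -> retransmit
Step 7: SEND seq=280 -> retransmit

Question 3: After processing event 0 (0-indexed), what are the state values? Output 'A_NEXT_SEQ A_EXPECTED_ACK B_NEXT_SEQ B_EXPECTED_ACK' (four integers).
After event 0: A_seq=280 A_ack=0 B_seq=0 B_ack=280

280 0 0 280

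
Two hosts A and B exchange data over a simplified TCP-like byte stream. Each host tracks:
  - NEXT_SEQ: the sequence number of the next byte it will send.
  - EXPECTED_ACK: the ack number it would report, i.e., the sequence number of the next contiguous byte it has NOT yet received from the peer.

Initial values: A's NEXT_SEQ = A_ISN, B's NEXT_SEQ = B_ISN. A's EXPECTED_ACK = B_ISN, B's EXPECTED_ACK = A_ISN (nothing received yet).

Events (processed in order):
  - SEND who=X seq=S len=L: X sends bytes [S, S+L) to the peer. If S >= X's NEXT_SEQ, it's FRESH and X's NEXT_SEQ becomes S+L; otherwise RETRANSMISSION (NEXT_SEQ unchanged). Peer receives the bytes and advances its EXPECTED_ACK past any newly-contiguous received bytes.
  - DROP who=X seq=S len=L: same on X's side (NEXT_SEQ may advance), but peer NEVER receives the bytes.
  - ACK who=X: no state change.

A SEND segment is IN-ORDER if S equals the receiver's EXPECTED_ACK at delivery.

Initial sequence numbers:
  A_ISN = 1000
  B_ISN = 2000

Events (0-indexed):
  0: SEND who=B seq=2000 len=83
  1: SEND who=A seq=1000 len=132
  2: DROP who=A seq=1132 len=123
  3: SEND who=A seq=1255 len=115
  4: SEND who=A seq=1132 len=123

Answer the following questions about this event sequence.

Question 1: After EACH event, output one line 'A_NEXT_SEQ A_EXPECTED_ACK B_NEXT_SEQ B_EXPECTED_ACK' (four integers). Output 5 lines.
1000 2083 2083 1000
1132 2083 2083 1132
1255 2083 2083 1132
1370 2083 2083 1132
1370 2083 2083 1370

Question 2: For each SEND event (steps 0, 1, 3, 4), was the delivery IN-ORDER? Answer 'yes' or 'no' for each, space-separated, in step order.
Answer: yes yes no yes

Derivation:
Step 0: SEND seq=2000 -> in-order
Step 1: SEND seq=1000 -> in-order
Step 3: SEND seq=1255 -> out-of-order
Step 4: SEND seq=1132 -> in-order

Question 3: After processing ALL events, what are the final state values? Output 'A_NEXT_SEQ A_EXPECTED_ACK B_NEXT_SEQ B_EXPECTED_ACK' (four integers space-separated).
Answer: 1370 2083 2083 1370

Derivation:
After event 0: A_seq=1000 A_ack=2083 B_seq=2083 B_ack=1000
After event 1: A_seq=1132 A_ack=2083 B_seq=2083 B_ack=1132
After event 2: A_seq=1255 A_ack=2083 B_seq=2083 B_ack=1132
After event 3: A_seq=1370 A_ack=2083 B_seq=2083 B_ack=1132
After event 4: A_seq=1370 A_ack=2083 B_seq=2083 B_ack=1370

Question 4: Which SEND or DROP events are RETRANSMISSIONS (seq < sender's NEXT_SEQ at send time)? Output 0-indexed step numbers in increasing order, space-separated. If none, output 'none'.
Answer: 4

Derivation:
Step 0: SEND seq=2000 -> fresh
Step 1: SEND seq=1000 -> fresh
Step 2: DROP seq=1132 -> fresh
Step 3: SEND seq=1255 -> fresh
Step 4: SEND seq=1132 -> retransmit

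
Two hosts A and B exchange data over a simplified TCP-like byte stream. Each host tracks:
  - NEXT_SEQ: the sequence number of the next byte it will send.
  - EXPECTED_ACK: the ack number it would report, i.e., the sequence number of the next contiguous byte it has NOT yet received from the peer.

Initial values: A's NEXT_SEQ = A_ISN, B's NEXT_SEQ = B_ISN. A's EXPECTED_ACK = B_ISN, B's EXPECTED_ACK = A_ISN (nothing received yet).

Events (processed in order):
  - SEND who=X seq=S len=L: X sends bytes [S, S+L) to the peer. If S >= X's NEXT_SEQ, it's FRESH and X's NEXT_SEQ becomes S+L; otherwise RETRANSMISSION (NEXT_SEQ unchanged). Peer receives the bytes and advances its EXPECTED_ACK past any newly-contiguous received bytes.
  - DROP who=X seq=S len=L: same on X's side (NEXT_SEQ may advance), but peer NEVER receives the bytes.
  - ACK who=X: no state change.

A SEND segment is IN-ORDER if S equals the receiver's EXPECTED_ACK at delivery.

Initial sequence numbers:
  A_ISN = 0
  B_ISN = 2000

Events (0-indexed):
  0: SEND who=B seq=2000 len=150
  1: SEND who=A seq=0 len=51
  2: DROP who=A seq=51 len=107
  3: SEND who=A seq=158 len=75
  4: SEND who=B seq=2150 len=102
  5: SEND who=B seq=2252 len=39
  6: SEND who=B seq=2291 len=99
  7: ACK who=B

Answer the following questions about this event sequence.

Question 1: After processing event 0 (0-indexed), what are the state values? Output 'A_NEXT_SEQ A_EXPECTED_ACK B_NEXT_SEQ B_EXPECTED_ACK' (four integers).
After event 0: A_seq=0 A_ack=2150 B_seq=2150 B_ack=0

0 2150 2150 0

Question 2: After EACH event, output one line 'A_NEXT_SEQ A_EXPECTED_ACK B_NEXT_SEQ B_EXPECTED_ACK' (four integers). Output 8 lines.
0 2150 2150 0
51 2150 2150 51
158 2150 2150 51
233 2150 2150 51
233 2252 2252 51
233 2291 2291 51
233 2390 2390 51
233 2390 2390 51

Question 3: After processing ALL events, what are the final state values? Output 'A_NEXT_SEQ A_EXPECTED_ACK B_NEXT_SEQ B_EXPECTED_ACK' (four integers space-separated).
Answer: 233 2390 2390 51

Derivation:
After event 0: A_seq=0 A_ack=2150 B_seq=2150 B_ack=0
After event 1: A_seq=51 A_ack=2150 B_seq=2150 B_ack=51
After event 2: A_seq=158 A_ack=2150 B_seq=2150 B_ack=51
After event 3: A_seq=233 A_ack=2150 B_seq=2150 B_ack=51
After event 4: A_seq=233 A_ack=2252 B_seq=2252 B_ack=51
After event 5: A_seq=233 A_ack=2291 B_seq=2291 B_ack=51
After event 6: A_seq=233 A_ack=2390 B_seq=2390 B_ack=51
After event 7: A_seq=233 A_ack=2390 B_seq=2390 B_ack=51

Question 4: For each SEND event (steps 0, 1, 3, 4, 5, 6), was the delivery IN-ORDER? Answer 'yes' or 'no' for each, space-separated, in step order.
Answer: yes yes no yes yes yes

Derivation:
Step 0: SEND seq=2000 -> in-order
Step 1: SEND seq=0 -> in-order
Step 3: SEND seq=158 -> out-of-order
Step 4: SEND seq=2150 -> in-order
Step 5: SEND seq=2252 -> in-order
Step 6: SEND seq=2291 -> in-order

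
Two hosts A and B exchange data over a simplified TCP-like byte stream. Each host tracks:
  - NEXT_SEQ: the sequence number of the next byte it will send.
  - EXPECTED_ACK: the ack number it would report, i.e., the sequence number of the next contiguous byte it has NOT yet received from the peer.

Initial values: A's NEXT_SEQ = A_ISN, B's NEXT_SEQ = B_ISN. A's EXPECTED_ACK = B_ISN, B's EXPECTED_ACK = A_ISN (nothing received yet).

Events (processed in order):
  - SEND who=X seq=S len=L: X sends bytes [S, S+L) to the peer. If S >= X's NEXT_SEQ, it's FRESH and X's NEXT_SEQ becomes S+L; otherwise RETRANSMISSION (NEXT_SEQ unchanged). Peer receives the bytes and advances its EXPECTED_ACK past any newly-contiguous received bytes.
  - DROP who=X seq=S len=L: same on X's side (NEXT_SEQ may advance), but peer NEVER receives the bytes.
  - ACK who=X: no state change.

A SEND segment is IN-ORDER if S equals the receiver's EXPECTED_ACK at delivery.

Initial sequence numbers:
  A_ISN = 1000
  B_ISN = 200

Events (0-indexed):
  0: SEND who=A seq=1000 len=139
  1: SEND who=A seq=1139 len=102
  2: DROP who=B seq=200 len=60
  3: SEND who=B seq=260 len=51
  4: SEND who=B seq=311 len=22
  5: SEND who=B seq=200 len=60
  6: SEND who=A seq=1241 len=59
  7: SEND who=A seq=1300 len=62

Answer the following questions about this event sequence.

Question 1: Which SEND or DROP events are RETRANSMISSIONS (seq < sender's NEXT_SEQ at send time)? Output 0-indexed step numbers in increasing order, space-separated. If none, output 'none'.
Answer: 5

Derivation:
Step 0: SEND seq=1000 -> fresh
Step 1: SEND seq=1139 -> fresh
Step 2: DROP seq=200 -> fresh
Step 3: SEND seq=260 -> fresh
Step 4: SEND seq=311 -> fresh
Step 5: SEND seq=200 -> retransmit
Step 6: SEND seq=1241 -> fresh
Step 7: SEND seq=1300 -> fresh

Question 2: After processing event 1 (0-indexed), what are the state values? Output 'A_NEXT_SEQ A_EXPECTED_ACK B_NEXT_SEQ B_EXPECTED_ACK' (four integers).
After event 0: A_seq=1139 A_ack=200 B_seq=200 B_ack=1139
After event 1: A_seq=1241 A_ack=200 B_seq=200 B_ack=1241

1241 200 200 1241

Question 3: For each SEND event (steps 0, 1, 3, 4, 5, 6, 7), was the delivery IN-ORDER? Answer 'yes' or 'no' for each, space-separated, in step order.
Answer: yes yes no no yes yes yes

Derivation:
Step 0: SEND seq=1000 -> in-order
Step 1: SEND seq=1139 -> in-order
Step 3: SEND seq=260 -> out-of-order
Step 4: SEND seq=311 -> out-of-order
Step 5: SEND seq=200 -> in-order
Step 6: SEND seq=1241 -> in-order
Step 7: SEND seq=1300 -> in-order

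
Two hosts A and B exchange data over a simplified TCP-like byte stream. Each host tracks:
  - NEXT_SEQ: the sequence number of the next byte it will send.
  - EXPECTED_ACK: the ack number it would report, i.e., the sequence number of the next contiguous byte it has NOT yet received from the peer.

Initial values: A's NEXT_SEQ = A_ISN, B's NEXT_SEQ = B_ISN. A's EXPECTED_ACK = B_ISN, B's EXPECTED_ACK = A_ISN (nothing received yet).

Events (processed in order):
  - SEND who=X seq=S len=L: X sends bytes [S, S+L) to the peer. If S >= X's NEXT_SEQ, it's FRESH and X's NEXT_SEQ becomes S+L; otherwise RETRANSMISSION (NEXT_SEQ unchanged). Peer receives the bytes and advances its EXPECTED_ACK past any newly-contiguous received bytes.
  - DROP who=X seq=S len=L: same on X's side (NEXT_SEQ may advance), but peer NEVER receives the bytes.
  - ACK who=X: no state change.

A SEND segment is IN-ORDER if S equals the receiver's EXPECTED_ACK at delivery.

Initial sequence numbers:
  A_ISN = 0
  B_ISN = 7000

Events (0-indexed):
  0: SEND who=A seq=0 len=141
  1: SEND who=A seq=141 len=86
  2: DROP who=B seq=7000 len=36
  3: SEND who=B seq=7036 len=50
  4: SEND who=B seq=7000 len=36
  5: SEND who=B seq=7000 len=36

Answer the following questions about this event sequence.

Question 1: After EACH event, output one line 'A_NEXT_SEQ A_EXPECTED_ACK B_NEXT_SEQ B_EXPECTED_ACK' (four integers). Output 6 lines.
141 7000 7000 141
227 7000 7000 227
227 7000 7036 227
227 7000 7086 227
227 7086 7086 227
227 7086 7086 227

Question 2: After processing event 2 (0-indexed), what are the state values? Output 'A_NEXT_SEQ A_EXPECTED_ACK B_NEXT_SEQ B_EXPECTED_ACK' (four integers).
After event 0: A_seq=141 A_ack=7000 B_seq=7000 B_ack=141
After event 1: A_seq=227 A_ack=7000 B_seq=7000 B_ack=227
After event 2: A_seq=227 A_ack=7000 B_seq=7036 B_ack=227

227 7000 7036 227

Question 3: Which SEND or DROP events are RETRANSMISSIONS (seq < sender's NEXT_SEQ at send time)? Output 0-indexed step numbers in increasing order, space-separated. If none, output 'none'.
Answer: 4 5

Derivation:
Step 0: SEND seq=0 -> fresh
Step 1: SEND seq=141 -> fresh
Step 2: DROP seq=7000 -> fresh
Step 3: SEND seq=7036 -> fresh
Step 4: SEND seq=7000 -> retransmit
Step 5: SEND seq=7000 -> retransmit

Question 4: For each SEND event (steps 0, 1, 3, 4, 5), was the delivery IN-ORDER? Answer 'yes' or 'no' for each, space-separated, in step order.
Answer: yes yes no yes no

Derivation:
Step 0: SEND seq=0 -> in-order
Step 1: SEND seq=141 -> in-order
Step 3: SEND seq=7036 -> out-of-order
Step 4: SEND seq=7000 -> in-order
Step 5: SEND seq=7000 -> out-of-order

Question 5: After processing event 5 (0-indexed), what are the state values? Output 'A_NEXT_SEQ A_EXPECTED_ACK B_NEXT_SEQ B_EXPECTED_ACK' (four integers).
After event 0: A_seq=141 A_ack=7000 B_seq=7000 B_ack=141
After event 1: A_seq=227 A_ack=7000 B_seq=7000 B_ack=227
After event 2: A_seq=227 A_ack=7000 B_seq=7036 B_ack=227
After event 3: A_seq=227 A_ack=7000 B_seq=7086 B_ack=227
After event 4: A_seq=227 A_ack=7086 B_seq=7086 B_ack=227
After event 5: A_seq=227 A_ack=7086 B_seq=7086 B_ack=227

227 7086 7086 227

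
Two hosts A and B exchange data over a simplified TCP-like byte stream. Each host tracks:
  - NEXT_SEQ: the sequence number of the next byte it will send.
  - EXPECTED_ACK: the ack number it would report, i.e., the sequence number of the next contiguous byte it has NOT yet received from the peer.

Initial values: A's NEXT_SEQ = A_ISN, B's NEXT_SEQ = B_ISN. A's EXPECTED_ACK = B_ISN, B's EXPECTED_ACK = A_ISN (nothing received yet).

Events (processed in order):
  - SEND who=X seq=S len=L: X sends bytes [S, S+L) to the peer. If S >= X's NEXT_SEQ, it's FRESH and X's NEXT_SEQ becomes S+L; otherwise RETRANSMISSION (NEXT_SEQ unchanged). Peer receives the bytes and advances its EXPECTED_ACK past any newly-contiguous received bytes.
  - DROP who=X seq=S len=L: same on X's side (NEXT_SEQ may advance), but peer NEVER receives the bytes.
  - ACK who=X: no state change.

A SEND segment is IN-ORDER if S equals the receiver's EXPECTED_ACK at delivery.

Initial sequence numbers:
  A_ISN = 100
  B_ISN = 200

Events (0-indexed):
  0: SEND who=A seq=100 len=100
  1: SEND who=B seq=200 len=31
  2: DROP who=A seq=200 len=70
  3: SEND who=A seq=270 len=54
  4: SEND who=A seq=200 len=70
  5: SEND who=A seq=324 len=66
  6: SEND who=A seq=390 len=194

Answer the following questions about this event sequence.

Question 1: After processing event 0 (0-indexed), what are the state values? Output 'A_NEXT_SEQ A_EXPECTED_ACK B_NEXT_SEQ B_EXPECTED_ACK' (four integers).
After event 0: A_seq=200 A_ack=200 B_seq=200 B_ack=200

200 200 200 200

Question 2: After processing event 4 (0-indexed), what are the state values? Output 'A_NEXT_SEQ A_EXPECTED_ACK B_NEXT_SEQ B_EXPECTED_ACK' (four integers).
After event 0: A_seq=200 A_ack=200 B_seq=200 B_ack=200
After event 1: A_seq=200 A_ack=231 B_seq=231 B_ack=200
After event 2: A_seq=270 A_ack=231 B_seq=231 B_ack=200
After event 3: A_seq=324 A_ack=231 B_seq=231 B_ack=200
After event 4: A_seq=324 A_ack=231 B_seq=231 B_ack=324

324 231 231 324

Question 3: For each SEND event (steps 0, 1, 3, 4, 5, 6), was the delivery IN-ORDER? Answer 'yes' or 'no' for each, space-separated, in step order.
Step 0: SEND seq=100 -> in-order
Step 1: SEND seq=200 -> in-order
Step 3: SEND seq=270 -> out-of-order
Step 4: SEND seq=200 -> in-order
Step 5: SEND seq=324 -> in-order
Step 6: SEND seq=390 -> in-order

Answer: yes yes no yes yes yes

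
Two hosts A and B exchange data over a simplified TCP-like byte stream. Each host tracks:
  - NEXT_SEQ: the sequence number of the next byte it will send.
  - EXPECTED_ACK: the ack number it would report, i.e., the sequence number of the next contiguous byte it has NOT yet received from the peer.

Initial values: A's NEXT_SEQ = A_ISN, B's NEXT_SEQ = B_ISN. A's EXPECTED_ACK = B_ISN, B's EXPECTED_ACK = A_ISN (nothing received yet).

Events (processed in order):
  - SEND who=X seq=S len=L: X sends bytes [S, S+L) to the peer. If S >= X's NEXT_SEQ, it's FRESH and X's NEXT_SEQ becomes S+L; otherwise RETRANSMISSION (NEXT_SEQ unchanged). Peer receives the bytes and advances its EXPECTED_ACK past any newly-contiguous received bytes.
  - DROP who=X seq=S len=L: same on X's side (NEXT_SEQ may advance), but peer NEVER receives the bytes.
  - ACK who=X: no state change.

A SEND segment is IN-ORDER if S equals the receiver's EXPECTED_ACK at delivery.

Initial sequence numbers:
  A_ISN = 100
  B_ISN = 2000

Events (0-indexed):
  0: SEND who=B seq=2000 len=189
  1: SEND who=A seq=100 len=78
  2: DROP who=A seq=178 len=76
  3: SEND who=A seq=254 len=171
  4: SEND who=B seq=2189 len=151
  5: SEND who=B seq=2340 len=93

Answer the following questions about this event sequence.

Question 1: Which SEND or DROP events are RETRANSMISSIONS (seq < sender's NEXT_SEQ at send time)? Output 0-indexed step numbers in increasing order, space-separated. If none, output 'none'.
Answer: none

Derivation:
Step 0: SEND seq=2000 -> fresh
Step 1: SEND seq=100 -> fresh
Step 2: DROP seq=178 -> fresh
Step 3: SEND seq=254 -> fresh
Step 4: SEND seq=2189 -> fresh
Step 5: SEND seq=2340 -> fresh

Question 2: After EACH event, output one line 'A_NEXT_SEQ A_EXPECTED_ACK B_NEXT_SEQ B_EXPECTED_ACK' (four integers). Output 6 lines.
100 2189 2189 100
178 2189 2189 178
254 2189 2189 178
425 2189 2189 178
425 2340 2340 178
425 2433 2433 178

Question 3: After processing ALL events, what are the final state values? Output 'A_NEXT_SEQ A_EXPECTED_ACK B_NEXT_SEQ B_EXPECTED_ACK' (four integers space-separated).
Answer: 425 2433 2433 178

Derivation:
After event 0: A_seq=100 A_ack=2189 B_seq=2189 B_ack=100
After event 1: A_seq=178 A_ack=2189 B_seq=2189 B_ack=178
After event 2: A_seq=254 A_ack=2189 B_seq=2189 B_ack=178
After event 3: A_seq=425 A_ack=2189 B_seq=2189 B_ack=178
After event 4: A_seq=425 A_ack=2340 B_seq=2340 B_ack=178
After event 5: A_seq=425 A_ack=2433 B_seq=2433 B_ack=178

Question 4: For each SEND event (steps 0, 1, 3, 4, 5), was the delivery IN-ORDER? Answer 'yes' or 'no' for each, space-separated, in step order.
Step 0: SEND seq=2000 -> in-order
Step 1: SEND seq=100 -> in-order
Step 3: SEND seq=254 -> out-of-order
Step 4: SEND seq=2189 -> in-order
Step 5: SEND seq=2340 -> in-order

Answer: yes yes no yes yes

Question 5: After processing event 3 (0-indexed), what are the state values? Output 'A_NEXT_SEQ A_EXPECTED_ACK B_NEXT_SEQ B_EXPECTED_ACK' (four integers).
After event 0: A_seq=100 A_ack=2189 B_seq=2189 B_ack=100
After event 1: A_seq=178 A_ack=2189 B_seq=2189 B_ack=178
After event 2: A_seq=254 A_ack=2189 B_seq=2189 B_ack=178
After event 3: A_seq=425 A_ack=2189 B_seq=2189 B_ack=178

425 2189 2189 178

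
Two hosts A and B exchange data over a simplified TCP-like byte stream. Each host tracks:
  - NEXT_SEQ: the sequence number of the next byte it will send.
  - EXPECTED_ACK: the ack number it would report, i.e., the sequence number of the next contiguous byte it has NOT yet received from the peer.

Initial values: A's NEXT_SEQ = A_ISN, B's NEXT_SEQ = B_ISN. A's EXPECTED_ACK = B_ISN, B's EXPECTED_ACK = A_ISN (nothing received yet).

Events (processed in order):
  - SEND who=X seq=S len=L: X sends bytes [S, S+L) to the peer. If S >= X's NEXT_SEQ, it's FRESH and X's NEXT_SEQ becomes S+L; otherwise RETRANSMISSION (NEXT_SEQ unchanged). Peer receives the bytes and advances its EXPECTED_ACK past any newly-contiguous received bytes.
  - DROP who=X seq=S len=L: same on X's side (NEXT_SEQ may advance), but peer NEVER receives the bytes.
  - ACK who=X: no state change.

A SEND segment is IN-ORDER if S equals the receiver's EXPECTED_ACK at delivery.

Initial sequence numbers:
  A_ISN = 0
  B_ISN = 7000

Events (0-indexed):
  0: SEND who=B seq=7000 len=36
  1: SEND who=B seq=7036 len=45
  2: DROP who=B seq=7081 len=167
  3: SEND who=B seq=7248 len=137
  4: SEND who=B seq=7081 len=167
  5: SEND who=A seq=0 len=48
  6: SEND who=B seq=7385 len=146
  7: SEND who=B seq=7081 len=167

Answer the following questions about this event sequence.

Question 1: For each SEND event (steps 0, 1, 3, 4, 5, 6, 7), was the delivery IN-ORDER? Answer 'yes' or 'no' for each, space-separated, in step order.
Answer: yes yes no yes yes yes no

Derivation:
Step 0: SEND seq=7000 -> in-order
Step 1: SEND seq=7036 -> in-order
Step 3: SEND seq=7248 -> out-of-order
Step 4: SEND seq=7081 -> in-order
Step 5: SEND seq=0 -> in-order
Step 6: SEND seq=7385 -> in-order
Step 7: SEND seq=7081 -> out-of-order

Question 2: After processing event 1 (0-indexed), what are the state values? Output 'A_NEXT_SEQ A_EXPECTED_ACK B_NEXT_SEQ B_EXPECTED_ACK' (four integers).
After event 0: A_seq=0 A_ack=7036 B_seq=7036 B_ack=0
After event 1: A_seq=0 A_ack=7081 B_seq=7081 B_ack=0

0 7081 7081 0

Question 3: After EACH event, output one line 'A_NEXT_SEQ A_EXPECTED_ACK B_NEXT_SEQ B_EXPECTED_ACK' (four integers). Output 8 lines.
0 7036 7036 0
0 7081 7081 0
0 7081 7248 0
0 7081 7385 0
0 7385 7385 0
48 7385 7385 48
48 7531 7531 48
48 7531 7531 48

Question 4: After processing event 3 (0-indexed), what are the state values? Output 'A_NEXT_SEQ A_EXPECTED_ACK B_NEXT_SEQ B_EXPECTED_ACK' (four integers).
After event 0: A_seq=0 A_ack=7036 B_seq=7036 B_ack=0
After event 1: A_seq=0 A_ack=7081 B_seq=7081 B_ack=0
After event 2: A_seq=0 A_ack=7081 B_seq=7248 B_ack=0
After event 3: A_seq=0 A_ack=7081 B_seq=7385 B_ack=0

0 7081 7385 0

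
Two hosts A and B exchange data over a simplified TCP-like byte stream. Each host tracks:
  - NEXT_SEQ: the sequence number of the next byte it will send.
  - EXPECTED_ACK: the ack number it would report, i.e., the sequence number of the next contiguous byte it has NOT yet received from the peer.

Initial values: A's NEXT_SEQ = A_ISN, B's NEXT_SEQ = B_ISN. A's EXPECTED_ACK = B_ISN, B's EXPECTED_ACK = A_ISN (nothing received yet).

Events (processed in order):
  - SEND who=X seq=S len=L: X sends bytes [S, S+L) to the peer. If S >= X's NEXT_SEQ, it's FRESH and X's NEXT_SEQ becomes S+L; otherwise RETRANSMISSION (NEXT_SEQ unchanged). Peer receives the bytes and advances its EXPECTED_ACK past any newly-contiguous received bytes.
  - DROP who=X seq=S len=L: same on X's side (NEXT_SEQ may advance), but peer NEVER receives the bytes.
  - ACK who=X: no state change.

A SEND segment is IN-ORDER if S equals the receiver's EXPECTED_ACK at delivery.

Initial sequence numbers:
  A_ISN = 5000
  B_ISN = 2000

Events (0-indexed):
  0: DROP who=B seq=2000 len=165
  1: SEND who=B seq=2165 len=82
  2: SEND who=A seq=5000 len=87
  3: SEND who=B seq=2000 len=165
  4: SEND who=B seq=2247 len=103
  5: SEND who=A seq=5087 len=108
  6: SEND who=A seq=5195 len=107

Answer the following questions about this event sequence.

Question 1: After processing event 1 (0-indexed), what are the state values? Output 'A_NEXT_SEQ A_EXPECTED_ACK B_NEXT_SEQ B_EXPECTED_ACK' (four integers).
After event 0: A_seq=5000 A_ack=2000 B_seq=2165 B_ack=5000
After event 1: A_seq=5000 A_ack=2000 B_seq=2247 B_ack=5000

5000 2000 2247 5000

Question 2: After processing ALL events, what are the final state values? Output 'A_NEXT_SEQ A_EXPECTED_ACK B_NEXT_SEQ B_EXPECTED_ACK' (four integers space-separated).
Answer: 5302 2350 2350 5302

Derivation:
After event 0: A_seq=5000 A_ack=2000 B_seq=2165 B_ack=5000
After event 1: A_seq=5000 A_ack=2000 B_seq=2247 B_ack=5000
After event 2: A_seq=5087 A_ack=2000 B_seq=2247 B_ack=5087
After event 3: A_seq=5087 A_ack=2247 B_seq=2247 B_ack=5087
After event 4: A_seq=5087 A_ack=2350 B_seq=2350 B_ack=5087
After event 5: A_seq=5195 A_ack=2350 B_seq=2350 B_ack=5195
After event 6: A_seq=5302 A_ack=2350 B_seq=2350 B_ack=5302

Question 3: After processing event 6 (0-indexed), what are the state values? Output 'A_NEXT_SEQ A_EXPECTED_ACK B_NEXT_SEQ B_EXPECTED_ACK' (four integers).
After event 0: A_seq=5000 A_ack=2000 B_seq=2165 B_ack=5000
After event 1: A_seq=5000 A_ack=2000 B_seq=2247 B_ack=5000
After event 2: A_seq=5087 A_ack=2000 B_seq=2247 B_ack=5087
After event 3: A_seq=5087 A_ack=2247 B_seq=2247 B_ack=5087
After event 4: A_seq=5087 A_ack=2350 B_seq=2350 B_ack=5087
After event 5: A_seq=5195 A_ack=2350 B_seq=2350 B_ack=5195
After event 6: A_seq=5302 A_ack=2350 B_seq=2350 B_ack=5302

5302 2350 2350 5302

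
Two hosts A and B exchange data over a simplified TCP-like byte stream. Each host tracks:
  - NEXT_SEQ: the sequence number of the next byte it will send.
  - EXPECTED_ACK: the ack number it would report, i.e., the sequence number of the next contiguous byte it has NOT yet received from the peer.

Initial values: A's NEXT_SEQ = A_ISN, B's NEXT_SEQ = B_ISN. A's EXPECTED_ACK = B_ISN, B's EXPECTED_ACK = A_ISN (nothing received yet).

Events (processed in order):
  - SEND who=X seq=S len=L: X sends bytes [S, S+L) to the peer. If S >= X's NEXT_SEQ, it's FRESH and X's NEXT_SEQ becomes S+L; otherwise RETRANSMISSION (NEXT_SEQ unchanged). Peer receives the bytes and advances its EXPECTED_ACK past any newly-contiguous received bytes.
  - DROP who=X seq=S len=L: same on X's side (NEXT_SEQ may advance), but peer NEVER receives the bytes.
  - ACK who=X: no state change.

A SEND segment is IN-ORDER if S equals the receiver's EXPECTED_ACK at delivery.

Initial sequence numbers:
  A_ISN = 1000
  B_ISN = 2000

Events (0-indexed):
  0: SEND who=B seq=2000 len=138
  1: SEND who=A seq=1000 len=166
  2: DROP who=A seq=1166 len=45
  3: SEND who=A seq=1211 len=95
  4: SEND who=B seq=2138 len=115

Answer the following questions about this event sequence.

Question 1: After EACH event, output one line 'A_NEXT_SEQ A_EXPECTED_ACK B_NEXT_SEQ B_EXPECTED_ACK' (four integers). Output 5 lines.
1000 2138 2138 1000
1166 2138 2138 1166
1211 2138 2138 1166
1306 2138 2138 1166
1306 2253 2253 1166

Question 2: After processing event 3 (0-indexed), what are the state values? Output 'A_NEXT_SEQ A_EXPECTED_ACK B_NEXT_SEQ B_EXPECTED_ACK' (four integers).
After event 0: A_seq=1000 A_ack=2138 B_seq=2138 B_ack=1000
After event 1: A_seq=1166 A_ack=2138 B_seq=2138 B_ack=1166
After event 2: A_seq=1211 A_ack=2138 B_seq=2138 B_ack=1166
After event 3: A_seq=1306 A_ack=2138 B_seq=2138 B_ack=1166

1306 2138 2138 1166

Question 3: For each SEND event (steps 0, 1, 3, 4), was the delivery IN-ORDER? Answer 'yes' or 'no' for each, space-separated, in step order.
Step 0: SEND seq=2000 -> in-order
Step 1: SEND seq=1000 -> in-order
Step 3: SEND seq=1211 -> out-of-order
Step 4: SEND seq=2138 -> in-order

Answer: yes yes no yes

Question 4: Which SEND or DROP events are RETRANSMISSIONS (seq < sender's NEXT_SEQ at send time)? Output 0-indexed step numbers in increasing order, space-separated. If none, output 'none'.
Step 0: SEND seq=2000 -> fresh
Step 1: SEND seq=1000 -> fresh
Step 2: DROP seq=1166 -> fresh
Step 3: SEND seq=1211 -> fresh
Step 4: SEND seq=2138 -> fresh

Answer: none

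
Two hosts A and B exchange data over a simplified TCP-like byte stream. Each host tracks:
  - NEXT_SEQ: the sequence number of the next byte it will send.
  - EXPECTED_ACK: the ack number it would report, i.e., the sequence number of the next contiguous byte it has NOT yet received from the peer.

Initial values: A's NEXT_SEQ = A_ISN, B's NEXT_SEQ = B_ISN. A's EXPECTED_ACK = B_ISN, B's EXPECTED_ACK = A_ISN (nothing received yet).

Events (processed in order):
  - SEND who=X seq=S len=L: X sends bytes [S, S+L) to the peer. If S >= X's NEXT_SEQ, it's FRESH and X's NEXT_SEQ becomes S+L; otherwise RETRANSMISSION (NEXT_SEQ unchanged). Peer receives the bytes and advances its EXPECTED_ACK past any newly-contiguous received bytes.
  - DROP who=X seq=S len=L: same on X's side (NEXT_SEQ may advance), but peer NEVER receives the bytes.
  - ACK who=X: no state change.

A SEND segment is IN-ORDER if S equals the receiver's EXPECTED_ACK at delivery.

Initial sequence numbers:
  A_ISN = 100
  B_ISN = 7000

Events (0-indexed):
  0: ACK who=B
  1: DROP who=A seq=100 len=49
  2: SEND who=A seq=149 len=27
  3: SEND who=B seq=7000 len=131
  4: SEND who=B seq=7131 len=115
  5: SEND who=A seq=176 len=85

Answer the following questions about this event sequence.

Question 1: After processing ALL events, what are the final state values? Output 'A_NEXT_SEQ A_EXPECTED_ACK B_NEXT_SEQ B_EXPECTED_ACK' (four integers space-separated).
Answer: 261 7246 7246 100

Derivation:
After event 0: A_seq=100 A_ack=7000 B_seq=7000 B_ack=100
After event 1: A_seq=149 A_ack=7000 B_seq=7000 B_ack=100
After event 2: A_seq=176 A_ack=7000 B_seq=7000 B_ack=100
After event 3: A_seq=176 A_ack=7131 B_seq=7131 B_ack=100
After event 4: A_seq=176 A_ack=7246 B_seq=7246 B_ack=100
After event 5: A_seq=261 A_ack=7246 B_seq=7246 B_ack=100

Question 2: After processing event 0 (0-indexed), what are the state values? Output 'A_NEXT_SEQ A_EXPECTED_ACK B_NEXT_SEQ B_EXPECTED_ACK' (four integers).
After event 0: A_seq=100 A_ack=7000 B_seq=7000 B_ack=100

100 7000 7000 100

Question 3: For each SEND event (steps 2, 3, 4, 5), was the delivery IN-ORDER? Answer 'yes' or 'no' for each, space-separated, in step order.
Answer: no yes yes no

Derivation:
Step 2: SEND seq=149 -> out-of-order
Step 3: SEND seq=7000 -> in-order
Step 4: SEND seq=7131 -> in-order
Step 5: SEND seq=176 -> out-of-order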